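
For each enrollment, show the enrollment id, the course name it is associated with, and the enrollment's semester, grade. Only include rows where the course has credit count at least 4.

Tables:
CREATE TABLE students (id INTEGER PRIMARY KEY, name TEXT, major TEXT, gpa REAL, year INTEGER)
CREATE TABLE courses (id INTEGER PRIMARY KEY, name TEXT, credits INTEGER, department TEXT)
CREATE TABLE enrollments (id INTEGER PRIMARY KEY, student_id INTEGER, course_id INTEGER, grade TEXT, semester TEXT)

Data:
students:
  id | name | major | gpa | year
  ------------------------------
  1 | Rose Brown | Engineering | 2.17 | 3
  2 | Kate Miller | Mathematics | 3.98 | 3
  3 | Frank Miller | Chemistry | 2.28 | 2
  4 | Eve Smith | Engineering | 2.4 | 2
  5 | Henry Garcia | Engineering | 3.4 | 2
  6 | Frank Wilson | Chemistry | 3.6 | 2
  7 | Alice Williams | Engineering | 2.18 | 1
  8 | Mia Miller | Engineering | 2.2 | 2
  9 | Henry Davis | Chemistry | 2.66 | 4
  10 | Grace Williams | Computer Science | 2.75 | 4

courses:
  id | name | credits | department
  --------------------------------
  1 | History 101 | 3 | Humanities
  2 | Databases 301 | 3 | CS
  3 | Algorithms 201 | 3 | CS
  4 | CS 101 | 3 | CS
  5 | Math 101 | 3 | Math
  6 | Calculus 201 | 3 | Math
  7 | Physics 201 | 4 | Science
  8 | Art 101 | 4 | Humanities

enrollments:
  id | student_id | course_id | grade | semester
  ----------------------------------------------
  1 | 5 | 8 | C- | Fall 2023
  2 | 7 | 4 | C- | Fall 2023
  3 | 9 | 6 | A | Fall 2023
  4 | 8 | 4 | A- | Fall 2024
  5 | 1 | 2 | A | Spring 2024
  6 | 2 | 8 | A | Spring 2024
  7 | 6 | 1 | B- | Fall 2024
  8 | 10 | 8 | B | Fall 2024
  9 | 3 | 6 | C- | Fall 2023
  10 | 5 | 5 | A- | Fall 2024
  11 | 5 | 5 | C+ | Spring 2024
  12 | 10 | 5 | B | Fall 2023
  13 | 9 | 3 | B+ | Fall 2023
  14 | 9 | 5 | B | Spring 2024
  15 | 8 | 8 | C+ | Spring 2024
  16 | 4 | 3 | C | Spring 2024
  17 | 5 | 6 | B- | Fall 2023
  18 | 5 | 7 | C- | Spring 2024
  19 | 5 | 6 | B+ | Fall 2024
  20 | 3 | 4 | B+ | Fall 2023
SELECT c.id, p.name AS course, c.semester, c.grade FROM enrollments c JOIN courses p ON c.course_id = p.id WHERE p.credits >= 4

Execution result:
id | course | semester | grade
1 | Art 101 | Fall 2023 | C-
6 | Art 101 | Spring 2024 | A
8 | Art 101 | Fall 2024 | B
15 | Art 101 | Spring 2024 | C+
18 | Physics 201 | Spring 2024 | C-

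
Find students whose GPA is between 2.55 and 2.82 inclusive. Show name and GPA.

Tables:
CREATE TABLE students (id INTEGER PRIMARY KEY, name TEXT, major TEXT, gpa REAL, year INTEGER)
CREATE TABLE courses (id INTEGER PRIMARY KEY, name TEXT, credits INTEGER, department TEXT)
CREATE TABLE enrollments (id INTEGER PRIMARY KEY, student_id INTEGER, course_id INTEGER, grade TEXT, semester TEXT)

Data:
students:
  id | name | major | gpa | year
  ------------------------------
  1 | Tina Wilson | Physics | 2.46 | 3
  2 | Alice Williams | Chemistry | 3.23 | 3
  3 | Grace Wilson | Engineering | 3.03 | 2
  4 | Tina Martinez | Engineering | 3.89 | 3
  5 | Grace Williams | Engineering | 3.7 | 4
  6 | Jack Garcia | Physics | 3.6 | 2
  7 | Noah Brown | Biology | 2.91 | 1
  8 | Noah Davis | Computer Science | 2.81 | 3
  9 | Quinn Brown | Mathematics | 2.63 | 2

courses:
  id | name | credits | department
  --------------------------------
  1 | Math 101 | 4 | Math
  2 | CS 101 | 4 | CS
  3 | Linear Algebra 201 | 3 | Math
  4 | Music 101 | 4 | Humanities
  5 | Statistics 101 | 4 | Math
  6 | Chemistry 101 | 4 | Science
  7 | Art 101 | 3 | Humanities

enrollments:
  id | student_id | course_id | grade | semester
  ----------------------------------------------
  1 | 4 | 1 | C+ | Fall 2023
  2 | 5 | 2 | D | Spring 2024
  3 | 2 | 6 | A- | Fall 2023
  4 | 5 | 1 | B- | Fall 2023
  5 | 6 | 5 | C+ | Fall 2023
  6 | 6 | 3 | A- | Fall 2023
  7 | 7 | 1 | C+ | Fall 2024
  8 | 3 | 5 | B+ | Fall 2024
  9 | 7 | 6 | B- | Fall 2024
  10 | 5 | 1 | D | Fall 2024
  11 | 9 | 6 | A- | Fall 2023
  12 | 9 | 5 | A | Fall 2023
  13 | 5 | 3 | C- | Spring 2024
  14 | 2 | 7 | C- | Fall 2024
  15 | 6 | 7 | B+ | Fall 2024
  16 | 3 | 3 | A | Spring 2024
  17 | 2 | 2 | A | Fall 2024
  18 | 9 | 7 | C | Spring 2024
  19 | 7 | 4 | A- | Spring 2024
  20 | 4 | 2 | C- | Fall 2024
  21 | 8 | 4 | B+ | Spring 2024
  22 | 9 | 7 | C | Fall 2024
SELECT name, gpa FROM students WHERE gpa BETWEEN 2.55 AND 2.82

Execution result:
name | gpa
Noah Davis | 2.81
Quinn Brown | 2.63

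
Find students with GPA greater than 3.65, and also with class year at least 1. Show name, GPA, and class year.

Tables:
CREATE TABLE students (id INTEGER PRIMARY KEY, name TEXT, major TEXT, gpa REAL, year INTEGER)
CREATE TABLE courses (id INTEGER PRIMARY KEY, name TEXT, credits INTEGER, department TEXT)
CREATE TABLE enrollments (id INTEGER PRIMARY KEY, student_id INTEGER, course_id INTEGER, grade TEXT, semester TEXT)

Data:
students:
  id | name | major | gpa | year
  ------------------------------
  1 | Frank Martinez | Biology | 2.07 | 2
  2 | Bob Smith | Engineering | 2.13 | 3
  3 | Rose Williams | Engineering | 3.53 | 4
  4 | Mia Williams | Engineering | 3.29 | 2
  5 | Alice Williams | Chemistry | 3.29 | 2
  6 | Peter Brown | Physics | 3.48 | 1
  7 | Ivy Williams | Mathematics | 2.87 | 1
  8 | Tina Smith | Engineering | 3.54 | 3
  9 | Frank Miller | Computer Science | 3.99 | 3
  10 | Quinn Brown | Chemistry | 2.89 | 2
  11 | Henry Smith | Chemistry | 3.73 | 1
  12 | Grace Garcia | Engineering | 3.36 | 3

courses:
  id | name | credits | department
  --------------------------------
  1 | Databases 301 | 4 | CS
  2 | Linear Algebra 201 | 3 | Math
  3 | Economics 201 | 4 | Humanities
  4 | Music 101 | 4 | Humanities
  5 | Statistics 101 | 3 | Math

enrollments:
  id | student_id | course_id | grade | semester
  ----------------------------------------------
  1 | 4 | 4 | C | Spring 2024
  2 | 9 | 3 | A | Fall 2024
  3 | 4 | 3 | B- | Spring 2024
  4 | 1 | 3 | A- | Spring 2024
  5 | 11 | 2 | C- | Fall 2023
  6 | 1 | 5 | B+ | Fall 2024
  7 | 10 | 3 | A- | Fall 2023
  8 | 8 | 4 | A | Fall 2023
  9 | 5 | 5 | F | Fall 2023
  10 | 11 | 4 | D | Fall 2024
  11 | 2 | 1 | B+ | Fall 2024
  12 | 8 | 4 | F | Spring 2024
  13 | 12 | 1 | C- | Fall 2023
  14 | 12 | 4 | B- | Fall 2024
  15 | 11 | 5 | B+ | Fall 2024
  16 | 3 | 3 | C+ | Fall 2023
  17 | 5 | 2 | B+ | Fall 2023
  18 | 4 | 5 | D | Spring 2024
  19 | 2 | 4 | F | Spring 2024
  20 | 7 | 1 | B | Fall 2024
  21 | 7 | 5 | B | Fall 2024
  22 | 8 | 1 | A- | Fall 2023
SELECT name, gpa, year FROM students WHERE gpa > 3.65 AND year >= 1

Execution result:
name | gpa | year
Frank Miller | 3.99 | 3
Henry Smith | 3.73 | 1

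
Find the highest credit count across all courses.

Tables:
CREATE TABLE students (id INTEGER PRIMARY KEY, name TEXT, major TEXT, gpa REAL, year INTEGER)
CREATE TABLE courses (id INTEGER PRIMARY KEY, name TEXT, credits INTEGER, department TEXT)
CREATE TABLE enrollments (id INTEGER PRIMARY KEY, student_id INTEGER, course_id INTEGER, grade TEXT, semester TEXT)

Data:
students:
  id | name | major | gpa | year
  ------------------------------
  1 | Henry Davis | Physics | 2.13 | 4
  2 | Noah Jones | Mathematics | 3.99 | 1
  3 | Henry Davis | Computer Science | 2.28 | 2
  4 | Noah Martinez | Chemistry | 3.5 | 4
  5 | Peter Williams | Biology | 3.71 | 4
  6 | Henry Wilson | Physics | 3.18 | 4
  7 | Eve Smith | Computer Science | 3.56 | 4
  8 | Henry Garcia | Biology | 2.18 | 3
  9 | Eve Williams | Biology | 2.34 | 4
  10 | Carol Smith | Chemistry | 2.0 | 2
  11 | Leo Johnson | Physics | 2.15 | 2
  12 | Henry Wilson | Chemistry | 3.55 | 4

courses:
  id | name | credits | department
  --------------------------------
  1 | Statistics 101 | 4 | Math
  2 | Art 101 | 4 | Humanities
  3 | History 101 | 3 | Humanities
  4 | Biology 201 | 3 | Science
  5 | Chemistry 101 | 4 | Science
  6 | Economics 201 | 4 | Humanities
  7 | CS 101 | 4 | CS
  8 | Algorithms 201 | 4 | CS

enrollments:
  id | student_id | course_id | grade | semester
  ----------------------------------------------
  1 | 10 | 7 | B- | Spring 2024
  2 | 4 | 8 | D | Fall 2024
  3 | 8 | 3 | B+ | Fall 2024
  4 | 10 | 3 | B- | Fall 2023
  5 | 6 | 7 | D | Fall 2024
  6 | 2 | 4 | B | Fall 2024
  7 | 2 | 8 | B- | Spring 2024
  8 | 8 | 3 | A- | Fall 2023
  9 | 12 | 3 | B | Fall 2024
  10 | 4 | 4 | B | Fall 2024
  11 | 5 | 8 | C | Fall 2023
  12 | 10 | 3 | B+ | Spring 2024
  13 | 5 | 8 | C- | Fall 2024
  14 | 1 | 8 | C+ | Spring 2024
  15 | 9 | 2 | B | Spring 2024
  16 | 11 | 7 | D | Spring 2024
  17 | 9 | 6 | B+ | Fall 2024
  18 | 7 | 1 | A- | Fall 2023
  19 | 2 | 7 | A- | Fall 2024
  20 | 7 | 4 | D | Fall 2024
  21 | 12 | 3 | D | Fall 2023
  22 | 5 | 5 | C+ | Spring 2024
SELECT MAX(credits) FROM courses

Execution result:
4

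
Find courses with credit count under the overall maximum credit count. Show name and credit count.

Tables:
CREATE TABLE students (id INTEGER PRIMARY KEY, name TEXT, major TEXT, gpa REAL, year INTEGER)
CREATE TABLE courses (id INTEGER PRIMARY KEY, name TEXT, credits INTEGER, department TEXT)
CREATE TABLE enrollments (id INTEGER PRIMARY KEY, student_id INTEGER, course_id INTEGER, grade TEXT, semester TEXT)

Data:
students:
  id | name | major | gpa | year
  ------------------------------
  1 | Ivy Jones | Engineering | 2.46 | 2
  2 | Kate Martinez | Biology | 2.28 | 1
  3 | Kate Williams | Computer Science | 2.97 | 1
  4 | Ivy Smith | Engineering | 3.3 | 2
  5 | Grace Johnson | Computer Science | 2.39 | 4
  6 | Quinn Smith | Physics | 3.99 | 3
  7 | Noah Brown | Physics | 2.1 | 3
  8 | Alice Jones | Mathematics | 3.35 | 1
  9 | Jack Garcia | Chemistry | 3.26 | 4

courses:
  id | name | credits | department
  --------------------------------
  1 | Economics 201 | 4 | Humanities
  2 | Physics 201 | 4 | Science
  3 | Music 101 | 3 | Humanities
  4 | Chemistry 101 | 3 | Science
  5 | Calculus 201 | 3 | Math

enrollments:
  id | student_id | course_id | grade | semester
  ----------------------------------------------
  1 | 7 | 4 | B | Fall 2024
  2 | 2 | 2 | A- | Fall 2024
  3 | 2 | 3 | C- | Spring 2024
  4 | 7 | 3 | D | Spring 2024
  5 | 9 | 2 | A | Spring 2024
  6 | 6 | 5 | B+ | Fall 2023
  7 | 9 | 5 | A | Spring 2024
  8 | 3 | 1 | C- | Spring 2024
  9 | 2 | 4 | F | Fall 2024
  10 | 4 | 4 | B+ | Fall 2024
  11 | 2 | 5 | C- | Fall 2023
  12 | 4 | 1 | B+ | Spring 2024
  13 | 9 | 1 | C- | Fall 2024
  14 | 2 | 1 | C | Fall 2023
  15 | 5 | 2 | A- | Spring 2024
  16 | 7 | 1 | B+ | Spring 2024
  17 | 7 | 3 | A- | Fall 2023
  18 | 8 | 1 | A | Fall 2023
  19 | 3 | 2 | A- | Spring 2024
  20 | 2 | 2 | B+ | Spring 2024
SELECT name, credits FROM courses WHERE credits < (SELECT MAX(credits) FROM courses)

Execution result:
name | credits
Music 101 | 3
Chemistry 101 | 3
Calculus 201 | 3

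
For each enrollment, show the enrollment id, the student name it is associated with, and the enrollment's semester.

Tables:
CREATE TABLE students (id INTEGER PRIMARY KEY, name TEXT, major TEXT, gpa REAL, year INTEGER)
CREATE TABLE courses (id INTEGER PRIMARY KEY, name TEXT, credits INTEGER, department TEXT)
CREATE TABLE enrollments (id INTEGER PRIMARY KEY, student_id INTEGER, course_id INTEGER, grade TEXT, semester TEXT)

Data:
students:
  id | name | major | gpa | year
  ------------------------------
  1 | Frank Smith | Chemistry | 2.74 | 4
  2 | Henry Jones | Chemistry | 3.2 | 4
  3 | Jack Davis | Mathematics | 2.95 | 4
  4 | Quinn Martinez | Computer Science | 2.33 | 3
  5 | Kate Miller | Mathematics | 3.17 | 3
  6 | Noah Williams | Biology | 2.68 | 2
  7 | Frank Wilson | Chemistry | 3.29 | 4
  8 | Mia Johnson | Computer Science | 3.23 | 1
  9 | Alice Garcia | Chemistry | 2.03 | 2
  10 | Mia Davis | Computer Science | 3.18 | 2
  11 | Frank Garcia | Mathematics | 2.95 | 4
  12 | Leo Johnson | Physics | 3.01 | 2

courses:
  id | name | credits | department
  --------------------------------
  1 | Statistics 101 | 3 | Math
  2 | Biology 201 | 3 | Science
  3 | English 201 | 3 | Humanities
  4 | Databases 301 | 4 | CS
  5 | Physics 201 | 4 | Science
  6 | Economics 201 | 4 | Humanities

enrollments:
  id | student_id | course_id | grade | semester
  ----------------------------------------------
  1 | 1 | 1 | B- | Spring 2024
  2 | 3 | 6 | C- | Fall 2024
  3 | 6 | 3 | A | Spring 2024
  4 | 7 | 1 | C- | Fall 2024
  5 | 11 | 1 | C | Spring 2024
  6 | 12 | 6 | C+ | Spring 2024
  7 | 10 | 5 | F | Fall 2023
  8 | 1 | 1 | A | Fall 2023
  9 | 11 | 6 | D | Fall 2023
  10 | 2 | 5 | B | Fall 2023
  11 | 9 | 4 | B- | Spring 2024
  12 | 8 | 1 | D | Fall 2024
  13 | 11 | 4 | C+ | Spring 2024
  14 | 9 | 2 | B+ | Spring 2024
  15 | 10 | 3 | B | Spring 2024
SELECT c.id, p.name AS student, c.semester FROM enrollments c JOIN students p ON c.student_id = p.id

Execution result:
id | student | semester
1 | Frank Smith | Spring 2024
2 | Jack Davis | Fall 2024
3 | Noah Williams | Spring 2024
4 | Frank Wilson | Fall 2024
5 | Frank Garcia | Spring 2024
6 | Leo Johnson | Spring 2024
7 | Mia Davis | Fall 2023
8 | Frank Smith | Fall 2023
9 | Frank Garcia | Fall 2023
10 | Henry Jones | Fall 2023
11 | Alice Garcia | Spring 2024
12 | Mia Johnson | Fall 2024
13 | Frank Garcia | Spring 2024
14 | Alice Garcia | Spring 2024
15 | Mia Davis | Spring 2024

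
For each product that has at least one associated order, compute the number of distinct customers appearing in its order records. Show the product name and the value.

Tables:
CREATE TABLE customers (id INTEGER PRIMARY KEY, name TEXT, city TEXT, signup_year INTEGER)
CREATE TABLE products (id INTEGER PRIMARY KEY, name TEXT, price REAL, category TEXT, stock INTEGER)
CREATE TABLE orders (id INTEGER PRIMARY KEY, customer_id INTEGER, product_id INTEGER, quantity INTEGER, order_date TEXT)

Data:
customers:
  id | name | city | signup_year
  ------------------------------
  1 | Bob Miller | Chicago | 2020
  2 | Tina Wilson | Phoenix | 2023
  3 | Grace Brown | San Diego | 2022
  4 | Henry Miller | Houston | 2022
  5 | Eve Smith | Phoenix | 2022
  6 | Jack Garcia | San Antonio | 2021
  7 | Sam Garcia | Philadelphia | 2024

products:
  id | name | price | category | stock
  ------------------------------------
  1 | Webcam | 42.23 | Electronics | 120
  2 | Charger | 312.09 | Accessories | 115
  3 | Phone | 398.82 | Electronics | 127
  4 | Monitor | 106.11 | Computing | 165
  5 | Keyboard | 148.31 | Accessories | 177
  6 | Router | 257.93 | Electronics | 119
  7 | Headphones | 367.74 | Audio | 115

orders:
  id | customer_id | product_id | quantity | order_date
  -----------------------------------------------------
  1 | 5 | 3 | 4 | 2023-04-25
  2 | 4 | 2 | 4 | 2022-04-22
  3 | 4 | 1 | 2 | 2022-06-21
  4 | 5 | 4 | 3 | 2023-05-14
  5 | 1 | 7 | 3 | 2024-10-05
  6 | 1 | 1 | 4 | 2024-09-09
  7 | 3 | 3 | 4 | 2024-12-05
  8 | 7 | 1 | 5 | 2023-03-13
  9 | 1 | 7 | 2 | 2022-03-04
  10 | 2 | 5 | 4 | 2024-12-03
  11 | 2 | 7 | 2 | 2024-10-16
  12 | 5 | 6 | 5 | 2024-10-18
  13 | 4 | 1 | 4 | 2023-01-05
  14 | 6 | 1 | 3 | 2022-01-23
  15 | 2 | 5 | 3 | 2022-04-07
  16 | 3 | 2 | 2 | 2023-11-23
SELECT p.name, COUNT(DISTINCT c.customer_id) AS distinct_customer_count FROM orders c JOIN products p ON c.product_id = p.id GROUP BY p.id, p.name

Execution result:
name | distinct_customer_count
Webcam | 4
Charger | 2
Phone | 2
Monitor | 1
Keyboard | 1
Router | 1
Headphones | 2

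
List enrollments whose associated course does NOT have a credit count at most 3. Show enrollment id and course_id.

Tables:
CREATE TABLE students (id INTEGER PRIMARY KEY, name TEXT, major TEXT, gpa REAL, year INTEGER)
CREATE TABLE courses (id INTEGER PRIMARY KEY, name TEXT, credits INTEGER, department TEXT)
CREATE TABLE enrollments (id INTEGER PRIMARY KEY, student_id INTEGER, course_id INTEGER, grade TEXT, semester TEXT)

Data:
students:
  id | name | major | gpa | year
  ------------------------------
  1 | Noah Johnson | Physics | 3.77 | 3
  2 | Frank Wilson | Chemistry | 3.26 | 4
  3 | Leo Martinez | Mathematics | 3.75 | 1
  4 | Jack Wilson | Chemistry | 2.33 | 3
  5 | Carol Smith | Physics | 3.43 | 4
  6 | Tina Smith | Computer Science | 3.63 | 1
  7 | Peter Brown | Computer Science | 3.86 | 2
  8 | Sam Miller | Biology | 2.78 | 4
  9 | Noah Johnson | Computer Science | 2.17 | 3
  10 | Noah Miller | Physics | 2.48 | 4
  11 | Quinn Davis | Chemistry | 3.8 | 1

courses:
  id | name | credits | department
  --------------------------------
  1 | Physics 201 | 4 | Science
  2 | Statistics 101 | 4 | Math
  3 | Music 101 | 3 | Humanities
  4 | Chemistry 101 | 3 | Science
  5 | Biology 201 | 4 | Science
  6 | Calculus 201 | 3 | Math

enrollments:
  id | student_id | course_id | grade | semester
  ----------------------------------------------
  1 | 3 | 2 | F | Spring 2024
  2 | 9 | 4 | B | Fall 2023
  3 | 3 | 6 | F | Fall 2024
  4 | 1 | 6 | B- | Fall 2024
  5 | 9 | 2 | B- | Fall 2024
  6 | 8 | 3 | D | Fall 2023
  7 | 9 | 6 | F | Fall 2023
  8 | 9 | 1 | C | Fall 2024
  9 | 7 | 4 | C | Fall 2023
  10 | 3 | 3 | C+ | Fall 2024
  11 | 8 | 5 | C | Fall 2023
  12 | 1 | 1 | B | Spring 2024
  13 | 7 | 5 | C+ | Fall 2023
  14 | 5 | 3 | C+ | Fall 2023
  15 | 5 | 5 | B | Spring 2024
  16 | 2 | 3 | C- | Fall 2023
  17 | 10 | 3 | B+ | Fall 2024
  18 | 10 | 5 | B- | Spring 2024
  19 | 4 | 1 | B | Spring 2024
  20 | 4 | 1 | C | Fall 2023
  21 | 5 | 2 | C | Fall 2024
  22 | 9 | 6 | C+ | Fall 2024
SELECT id, course_id FROM enrollments WHERE course_id NOT IN (SELECT id FROM courses WHERE credits <= 3)

Execution result:
id | course_id
1 | 2
5 | 2
8 | 1
11 | 5
12 | 1
13 | 5
15 | 5
18 | 5
19 | 1
20 | 1
21 | 2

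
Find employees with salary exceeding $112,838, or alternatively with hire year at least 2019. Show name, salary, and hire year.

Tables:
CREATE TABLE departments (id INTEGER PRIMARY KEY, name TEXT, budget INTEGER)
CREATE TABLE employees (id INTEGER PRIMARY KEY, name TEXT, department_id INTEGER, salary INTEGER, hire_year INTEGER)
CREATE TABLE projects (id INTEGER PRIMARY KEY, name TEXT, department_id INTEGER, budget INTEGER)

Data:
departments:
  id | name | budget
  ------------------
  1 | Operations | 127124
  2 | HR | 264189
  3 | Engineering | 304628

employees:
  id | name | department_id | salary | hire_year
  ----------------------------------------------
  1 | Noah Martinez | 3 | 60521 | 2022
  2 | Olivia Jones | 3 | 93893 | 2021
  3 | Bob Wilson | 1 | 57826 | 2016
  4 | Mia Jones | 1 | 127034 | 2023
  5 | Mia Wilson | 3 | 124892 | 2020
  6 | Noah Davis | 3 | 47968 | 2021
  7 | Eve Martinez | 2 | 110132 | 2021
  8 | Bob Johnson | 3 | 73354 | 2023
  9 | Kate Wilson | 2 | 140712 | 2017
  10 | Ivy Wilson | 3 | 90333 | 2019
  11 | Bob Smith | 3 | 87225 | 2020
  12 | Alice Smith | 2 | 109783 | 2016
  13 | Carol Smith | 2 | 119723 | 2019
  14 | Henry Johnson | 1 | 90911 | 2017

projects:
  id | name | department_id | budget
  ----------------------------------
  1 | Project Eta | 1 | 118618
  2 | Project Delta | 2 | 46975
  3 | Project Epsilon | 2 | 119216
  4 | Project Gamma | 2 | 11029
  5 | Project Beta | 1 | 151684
SELECT name, salary, hire_year FROM employees WHERE salary > 112838 OR hire_year >= 2019

Execution result:
name | salary | hire_year
Noah Martinez | 60521 | 2022
Olivia Jones | 93893 | 2021
Mia Jones | 127034 | 2023
Mia Wilson | 124892 | 2020
Noah Davis | 47968 | 2021
Eve Martinez | 110132 | 2021
Bob Johnson | 73354 | 2023
Kate Wilson | 140712 | 2017
Ivy Wilson | 90333 | 2019
Bob Smith | 87225 | 2020
Carol Smith | 119723 | 2019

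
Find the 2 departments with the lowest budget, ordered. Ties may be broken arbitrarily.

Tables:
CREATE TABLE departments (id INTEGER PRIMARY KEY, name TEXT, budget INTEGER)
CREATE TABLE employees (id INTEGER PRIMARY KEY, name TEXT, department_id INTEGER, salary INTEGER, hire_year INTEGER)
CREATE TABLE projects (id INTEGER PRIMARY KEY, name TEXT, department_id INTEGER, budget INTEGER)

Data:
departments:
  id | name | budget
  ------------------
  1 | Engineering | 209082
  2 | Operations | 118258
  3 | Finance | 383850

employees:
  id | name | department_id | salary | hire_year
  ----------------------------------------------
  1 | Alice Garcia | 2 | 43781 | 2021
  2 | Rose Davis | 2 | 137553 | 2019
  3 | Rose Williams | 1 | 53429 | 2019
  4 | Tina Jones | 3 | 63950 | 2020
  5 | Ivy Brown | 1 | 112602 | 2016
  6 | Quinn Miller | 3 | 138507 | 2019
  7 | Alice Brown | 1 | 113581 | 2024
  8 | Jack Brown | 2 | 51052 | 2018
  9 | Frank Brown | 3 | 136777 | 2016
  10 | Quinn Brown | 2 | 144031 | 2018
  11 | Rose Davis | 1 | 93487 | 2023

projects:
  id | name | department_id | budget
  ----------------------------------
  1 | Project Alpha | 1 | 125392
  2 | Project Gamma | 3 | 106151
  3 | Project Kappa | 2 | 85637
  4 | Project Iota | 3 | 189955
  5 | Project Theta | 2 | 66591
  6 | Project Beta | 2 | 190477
SELECT name, budget FROM departments ORDER BY budget ASC LIMIT 2

Execution result:
name | budget
Operations | 118258
Engineering | 209082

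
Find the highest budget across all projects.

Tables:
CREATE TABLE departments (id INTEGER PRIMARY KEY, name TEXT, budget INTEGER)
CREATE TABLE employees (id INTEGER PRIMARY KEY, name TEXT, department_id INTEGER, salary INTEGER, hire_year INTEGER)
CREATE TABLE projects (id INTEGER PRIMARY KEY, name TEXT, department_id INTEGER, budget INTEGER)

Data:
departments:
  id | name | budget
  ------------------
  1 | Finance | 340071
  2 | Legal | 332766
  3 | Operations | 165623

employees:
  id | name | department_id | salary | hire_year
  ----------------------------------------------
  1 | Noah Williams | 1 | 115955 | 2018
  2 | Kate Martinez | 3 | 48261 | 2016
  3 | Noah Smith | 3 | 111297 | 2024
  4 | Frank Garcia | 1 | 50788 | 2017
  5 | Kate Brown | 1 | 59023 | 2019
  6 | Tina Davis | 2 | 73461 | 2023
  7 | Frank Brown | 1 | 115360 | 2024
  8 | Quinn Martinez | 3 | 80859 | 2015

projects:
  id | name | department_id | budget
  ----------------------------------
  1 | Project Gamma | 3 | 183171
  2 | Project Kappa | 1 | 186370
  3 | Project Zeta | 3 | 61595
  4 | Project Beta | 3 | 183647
SELECT MAX(budget) FROM projects

Execution result:
186370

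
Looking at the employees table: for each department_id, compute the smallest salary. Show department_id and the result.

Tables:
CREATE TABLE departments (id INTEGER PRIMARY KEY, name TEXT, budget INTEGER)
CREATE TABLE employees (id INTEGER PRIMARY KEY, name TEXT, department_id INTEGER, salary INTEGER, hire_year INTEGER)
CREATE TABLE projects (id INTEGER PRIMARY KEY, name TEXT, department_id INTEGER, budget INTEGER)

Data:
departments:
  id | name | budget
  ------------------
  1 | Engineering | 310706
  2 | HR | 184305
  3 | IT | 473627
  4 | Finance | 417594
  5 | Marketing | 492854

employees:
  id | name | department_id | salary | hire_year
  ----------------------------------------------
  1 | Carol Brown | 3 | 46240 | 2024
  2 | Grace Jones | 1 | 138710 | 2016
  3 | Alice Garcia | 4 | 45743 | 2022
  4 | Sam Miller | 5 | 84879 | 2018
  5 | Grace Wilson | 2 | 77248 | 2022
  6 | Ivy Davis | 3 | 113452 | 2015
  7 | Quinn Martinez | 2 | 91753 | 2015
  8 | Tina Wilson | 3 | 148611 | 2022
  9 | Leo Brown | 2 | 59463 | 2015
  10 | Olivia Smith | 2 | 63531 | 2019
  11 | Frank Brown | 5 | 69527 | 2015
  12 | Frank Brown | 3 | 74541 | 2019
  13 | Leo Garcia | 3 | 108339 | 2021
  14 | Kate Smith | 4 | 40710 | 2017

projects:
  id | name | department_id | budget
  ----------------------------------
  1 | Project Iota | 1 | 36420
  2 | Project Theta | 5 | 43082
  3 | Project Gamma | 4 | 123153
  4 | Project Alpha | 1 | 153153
SELECT department_id, MIN(salary) AS min_salary FROM employees GROUP BY department_id

Execution result:
department_id | min_salary
1 | 138710
2 | 59463
3 | 46240
4 | 40710
5 | 69527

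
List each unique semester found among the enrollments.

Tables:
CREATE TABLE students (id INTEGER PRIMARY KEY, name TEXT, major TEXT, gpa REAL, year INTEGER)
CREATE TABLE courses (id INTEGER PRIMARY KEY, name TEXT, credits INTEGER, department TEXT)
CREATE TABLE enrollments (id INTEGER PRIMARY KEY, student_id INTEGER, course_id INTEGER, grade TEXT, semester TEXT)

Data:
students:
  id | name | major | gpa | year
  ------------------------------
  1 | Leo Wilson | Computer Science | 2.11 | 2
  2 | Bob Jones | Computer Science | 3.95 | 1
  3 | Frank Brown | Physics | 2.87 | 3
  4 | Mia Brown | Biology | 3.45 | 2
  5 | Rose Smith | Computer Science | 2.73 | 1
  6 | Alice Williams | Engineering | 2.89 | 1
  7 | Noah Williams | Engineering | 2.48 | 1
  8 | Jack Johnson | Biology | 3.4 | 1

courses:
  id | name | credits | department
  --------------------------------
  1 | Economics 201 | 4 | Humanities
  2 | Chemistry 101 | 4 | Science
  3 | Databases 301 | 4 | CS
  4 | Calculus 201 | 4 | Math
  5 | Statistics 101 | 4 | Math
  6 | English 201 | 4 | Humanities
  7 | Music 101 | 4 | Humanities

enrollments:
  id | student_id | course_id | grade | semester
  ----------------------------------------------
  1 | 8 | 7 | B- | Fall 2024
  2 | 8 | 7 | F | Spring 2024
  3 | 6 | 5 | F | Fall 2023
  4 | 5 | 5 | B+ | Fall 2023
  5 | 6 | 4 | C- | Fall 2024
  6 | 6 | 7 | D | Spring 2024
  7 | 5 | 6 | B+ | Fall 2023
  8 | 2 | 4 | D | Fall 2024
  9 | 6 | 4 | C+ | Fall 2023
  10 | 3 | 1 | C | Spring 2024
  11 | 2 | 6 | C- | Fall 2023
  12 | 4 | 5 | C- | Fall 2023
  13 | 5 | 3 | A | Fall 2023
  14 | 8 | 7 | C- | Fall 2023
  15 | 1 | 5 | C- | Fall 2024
SELECT DISTINCT semester FROM enrollments

Execution result:
semester
Fall 2024
Spring 2024
Fall 2023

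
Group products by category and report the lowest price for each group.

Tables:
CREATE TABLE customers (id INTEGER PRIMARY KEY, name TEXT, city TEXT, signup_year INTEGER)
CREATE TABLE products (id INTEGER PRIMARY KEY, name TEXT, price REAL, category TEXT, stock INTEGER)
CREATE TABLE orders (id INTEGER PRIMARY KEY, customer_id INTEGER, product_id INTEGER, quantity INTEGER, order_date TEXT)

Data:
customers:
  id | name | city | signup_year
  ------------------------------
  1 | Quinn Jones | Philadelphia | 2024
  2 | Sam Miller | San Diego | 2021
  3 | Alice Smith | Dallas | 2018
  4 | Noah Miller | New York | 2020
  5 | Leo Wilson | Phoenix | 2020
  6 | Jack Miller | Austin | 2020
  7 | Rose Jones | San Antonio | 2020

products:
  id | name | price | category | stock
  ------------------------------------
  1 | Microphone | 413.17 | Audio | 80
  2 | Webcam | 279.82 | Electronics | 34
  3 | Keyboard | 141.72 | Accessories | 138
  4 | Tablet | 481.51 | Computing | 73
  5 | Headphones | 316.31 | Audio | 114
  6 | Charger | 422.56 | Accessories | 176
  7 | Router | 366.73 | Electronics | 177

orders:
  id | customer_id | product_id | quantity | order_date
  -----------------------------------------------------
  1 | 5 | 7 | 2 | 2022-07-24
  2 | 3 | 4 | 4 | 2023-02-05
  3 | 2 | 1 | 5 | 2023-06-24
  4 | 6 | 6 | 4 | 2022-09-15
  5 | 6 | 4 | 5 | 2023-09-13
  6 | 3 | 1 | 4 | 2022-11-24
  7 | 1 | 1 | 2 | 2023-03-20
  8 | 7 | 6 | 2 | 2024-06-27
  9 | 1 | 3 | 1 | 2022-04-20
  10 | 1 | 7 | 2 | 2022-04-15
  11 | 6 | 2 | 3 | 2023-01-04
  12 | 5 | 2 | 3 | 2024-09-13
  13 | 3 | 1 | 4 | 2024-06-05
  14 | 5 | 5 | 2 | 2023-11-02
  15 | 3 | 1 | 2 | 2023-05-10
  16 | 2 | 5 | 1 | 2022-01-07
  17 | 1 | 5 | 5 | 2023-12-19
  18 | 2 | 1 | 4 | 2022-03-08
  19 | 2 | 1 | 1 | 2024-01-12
SELECT category, MIN(price) AS min_price FROM products GROUP BY category

Execution result:
category | min_price
Accessories | 141.72
Audio | 316.31
Computing | 481.51
Electronics | 279.82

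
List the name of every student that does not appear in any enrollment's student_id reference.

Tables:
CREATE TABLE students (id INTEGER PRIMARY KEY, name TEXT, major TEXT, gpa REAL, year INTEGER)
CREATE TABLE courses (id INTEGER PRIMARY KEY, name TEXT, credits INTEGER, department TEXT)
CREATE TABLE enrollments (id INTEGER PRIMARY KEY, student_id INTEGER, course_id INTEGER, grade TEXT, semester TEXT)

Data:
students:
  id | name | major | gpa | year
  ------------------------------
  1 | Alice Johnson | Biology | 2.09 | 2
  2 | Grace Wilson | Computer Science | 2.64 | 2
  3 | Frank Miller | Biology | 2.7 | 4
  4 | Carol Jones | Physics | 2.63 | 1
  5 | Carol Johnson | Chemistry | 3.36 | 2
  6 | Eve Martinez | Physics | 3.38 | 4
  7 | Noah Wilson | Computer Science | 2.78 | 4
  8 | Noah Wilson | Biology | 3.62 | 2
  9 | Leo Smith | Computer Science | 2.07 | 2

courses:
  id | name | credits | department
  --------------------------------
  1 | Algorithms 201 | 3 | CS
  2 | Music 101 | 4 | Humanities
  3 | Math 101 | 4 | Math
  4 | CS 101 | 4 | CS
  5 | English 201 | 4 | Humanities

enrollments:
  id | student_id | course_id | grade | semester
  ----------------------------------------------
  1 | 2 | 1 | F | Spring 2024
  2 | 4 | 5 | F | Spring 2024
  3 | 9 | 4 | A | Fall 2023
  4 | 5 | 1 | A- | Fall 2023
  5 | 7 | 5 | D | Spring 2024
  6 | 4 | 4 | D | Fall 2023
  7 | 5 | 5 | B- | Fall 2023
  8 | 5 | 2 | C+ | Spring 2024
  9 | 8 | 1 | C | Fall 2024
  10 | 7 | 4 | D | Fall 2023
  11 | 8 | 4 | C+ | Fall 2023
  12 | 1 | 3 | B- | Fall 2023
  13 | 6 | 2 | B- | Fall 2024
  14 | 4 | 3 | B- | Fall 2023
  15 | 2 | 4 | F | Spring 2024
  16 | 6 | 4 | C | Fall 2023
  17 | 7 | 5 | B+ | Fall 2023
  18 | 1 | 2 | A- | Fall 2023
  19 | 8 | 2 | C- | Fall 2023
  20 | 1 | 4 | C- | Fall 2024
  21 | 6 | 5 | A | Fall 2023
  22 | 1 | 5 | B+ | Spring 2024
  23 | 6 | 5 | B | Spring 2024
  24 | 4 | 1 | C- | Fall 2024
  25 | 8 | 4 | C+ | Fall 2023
SELECT p.name FROM students p LEFT JOIN enrollments c ON c.student_id = p.id WHERE c.id IS NULL

Execution result:
Frank Miller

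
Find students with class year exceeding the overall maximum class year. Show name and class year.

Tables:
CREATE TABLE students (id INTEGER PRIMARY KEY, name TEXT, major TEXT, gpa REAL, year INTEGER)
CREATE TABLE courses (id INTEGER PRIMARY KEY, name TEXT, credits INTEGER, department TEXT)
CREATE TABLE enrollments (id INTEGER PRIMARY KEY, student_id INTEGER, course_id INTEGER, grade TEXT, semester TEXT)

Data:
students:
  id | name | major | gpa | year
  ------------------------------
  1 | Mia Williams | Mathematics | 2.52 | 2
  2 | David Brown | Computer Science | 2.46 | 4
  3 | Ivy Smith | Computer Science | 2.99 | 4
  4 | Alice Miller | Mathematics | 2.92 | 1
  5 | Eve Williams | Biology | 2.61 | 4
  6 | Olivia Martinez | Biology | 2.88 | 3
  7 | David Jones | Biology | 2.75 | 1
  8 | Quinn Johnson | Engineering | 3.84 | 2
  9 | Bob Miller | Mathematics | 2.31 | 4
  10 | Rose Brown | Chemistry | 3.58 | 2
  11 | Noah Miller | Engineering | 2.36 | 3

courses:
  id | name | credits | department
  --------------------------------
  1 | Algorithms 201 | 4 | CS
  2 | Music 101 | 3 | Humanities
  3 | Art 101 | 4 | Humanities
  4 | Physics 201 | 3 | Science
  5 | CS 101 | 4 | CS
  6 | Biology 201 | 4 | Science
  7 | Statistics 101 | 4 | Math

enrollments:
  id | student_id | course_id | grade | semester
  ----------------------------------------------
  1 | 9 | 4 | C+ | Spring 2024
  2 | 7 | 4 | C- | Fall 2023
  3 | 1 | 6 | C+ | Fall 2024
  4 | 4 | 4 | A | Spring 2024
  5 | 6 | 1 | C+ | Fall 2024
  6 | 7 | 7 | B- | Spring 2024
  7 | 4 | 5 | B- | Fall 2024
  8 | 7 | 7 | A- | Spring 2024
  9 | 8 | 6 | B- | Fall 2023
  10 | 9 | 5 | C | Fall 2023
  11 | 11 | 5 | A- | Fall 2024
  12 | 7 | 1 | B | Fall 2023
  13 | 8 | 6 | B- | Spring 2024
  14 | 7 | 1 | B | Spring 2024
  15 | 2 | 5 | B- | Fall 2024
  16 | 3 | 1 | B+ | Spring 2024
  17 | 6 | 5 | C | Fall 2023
SELECT name, year FROM students WHERE year > (SELECT MAX(year) FROM students)

Execution result:
(no rows)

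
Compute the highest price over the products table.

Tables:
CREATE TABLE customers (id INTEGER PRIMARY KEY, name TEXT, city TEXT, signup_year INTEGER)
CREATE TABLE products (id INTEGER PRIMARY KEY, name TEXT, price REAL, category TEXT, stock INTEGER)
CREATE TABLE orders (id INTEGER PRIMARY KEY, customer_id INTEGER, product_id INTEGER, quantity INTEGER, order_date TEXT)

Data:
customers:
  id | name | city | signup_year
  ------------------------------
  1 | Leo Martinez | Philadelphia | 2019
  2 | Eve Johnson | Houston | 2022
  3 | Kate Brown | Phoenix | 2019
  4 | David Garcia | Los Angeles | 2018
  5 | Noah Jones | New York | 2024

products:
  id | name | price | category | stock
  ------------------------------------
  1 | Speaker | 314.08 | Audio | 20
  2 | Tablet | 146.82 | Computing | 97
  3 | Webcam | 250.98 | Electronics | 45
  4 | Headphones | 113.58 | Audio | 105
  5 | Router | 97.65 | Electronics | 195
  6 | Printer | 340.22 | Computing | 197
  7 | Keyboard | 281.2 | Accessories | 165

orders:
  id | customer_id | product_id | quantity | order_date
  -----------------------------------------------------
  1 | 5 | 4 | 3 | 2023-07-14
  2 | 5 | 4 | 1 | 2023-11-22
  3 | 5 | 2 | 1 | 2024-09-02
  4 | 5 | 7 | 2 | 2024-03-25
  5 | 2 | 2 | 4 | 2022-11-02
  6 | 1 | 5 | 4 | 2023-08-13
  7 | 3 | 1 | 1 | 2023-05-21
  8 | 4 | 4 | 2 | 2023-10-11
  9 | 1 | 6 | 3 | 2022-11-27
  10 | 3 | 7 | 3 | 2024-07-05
SELECT MAX(price) FROM products

Execution result:
340.22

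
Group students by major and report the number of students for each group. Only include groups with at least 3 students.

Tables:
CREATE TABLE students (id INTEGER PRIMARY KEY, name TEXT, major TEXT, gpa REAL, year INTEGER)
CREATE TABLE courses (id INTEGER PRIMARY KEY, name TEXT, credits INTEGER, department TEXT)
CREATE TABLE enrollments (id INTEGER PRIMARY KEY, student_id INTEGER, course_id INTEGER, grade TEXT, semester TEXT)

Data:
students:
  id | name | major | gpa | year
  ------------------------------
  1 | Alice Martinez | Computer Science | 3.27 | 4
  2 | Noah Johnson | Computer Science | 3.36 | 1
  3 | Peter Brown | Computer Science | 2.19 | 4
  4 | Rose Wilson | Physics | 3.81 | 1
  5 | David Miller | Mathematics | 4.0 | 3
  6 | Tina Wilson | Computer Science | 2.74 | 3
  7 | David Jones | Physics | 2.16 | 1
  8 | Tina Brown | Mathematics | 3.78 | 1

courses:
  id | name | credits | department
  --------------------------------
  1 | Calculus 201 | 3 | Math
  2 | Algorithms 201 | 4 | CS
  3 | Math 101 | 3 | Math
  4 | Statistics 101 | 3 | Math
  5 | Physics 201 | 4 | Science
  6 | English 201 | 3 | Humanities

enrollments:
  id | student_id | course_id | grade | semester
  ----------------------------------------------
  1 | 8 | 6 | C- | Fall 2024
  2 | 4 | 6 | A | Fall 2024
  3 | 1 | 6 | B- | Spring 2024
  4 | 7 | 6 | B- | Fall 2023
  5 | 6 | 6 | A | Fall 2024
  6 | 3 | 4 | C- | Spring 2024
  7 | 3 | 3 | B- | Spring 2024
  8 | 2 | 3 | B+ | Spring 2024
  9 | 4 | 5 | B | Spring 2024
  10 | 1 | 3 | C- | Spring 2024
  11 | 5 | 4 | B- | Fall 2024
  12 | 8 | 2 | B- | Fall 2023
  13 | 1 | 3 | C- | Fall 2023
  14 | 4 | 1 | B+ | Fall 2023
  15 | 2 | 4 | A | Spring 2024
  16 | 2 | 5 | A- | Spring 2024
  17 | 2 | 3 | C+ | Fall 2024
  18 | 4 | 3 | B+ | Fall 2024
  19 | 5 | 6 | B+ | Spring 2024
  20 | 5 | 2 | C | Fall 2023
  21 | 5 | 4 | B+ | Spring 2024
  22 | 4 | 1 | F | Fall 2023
SELECT major, COUNT(*) AS n FROM students GROUP BY major HAVING COUNT(*) >= 3

Execution result:
major | n
Computer Science | 4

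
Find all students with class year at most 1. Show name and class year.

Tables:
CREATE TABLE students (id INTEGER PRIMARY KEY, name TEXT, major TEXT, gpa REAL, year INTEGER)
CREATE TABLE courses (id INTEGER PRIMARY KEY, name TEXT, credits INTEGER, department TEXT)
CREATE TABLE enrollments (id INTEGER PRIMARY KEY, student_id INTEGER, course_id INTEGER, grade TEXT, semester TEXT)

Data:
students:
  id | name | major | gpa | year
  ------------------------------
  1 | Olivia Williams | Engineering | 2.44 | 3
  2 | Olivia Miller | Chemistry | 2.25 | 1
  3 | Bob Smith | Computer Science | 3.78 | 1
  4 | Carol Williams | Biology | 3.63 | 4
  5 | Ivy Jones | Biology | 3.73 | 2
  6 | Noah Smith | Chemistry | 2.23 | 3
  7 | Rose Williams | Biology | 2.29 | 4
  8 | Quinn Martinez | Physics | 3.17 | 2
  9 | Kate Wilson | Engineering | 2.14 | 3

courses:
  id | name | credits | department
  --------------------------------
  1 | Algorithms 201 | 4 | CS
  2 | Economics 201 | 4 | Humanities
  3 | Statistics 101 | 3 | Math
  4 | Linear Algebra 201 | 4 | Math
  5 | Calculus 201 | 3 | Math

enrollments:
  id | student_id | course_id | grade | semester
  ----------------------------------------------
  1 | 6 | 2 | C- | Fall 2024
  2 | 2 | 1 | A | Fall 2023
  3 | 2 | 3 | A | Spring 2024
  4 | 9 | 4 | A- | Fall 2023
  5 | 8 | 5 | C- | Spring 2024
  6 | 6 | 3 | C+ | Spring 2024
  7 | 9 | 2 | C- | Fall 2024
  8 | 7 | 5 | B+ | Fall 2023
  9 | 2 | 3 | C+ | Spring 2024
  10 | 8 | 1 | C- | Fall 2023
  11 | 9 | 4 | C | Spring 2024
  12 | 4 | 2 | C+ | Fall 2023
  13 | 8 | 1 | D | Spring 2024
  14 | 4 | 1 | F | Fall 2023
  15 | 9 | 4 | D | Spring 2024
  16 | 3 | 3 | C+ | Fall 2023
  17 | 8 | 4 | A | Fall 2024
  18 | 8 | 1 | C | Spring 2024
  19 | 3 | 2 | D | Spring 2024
SELECT name, year FROM students WHERE year <= 1

Execution result:
name | year
Olivia Miller | 1
Bob Smith | 1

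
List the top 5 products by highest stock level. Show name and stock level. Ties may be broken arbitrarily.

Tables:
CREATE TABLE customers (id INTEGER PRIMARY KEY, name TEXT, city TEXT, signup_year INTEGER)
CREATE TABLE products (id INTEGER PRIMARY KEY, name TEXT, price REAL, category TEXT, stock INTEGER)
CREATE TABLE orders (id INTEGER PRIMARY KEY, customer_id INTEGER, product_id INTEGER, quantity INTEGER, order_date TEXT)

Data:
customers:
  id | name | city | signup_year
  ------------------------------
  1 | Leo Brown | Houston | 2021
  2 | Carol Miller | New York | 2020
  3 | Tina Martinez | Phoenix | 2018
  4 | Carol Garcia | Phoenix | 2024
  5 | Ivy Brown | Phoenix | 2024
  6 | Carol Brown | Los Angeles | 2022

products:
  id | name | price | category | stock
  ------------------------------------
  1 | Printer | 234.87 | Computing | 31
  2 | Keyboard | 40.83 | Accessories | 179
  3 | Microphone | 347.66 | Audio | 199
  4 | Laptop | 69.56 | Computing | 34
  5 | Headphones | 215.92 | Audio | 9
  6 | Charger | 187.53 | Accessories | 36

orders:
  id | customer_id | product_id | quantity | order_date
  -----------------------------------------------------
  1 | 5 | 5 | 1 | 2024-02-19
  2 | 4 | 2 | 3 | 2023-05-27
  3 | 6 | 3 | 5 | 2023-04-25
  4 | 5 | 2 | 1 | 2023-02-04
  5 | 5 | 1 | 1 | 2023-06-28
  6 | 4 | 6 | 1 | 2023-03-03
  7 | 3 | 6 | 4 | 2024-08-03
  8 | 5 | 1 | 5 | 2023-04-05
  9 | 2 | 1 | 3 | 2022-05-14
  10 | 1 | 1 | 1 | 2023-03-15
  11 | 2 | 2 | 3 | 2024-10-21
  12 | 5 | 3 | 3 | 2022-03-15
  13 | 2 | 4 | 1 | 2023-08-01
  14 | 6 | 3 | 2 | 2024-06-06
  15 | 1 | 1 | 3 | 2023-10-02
SELECT name, stock FROM products ORDER BY stock DESC LIMIT 5

Execution result:
name | stock
Microphone | 199
Keyboard | 179
Charger | 36
Laptop | 34
Printer | 31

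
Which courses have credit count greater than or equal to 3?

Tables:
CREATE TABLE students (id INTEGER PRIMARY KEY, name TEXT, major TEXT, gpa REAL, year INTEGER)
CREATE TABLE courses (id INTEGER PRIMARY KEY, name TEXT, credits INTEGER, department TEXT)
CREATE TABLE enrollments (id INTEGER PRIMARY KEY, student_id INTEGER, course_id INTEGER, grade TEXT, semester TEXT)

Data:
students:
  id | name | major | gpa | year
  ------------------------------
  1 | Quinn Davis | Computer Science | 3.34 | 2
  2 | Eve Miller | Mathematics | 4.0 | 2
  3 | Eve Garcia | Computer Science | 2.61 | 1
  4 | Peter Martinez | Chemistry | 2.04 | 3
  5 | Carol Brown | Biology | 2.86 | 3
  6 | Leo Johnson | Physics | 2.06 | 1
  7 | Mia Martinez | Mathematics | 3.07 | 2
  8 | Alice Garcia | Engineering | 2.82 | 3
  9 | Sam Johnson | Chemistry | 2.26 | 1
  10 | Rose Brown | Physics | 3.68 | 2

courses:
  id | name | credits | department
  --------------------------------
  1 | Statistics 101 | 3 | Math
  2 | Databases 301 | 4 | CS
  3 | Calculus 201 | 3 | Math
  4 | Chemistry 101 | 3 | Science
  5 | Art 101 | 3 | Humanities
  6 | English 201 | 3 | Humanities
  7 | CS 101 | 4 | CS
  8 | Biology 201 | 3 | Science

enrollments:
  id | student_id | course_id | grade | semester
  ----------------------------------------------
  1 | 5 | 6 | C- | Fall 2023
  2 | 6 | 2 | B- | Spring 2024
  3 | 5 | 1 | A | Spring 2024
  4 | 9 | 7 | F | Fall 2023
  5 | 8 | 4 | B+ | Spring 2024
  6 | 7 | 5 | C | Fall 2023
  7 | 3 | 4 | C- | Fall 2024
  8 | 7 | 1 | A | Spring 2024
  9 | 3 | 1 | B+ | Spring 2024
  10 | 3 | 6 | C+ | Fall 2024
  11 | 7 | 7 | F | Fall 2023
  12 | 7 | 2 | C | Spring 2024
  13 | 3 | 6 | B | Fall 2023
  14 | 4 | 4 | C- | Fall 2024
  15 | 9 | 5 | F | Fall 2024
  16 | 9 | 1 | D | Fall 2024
SELECT name, credits FROM courses WHERE credits >= 3

Execution result:
name | credits
Statistics 101 | 3
Databases 301 | 4
Calculus 201 | 3
Chemistry 101 | 3
Art 101 | 3
English 201 | 3
CS 101 | 4
Biology 201 | 3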